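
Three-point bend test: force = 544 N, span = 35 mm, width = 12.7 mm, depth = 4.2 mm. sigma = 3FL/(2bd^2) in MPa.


sigma = 3*544*35/(2*12.7*4.2^2) = 127.5 MPa

127.5


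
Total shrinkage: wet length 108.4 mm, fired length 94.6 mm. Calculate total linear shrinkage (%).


TS = (108.4 - 94.6) / 108.4 * 100 = 12.73%

12.73


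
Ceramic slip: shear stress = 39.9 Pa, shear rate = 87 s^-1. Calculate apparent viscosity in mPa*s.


eta = tau/gamma * 1000 = 39.9/87 * 1000 = 458.6 mPa*s

458.6


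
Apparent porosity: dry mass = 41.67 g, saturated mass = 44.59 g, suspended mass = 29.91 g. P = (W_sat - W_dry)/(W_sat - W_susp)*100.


P = (44.59 - 41.67) / (44.59 - 29.91) * 100 = 2.92 / 14.68 * 100 = 19.9%

19.9


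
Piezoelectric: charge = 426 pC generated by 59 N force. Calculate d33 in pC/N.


d33 = 426 / 59 = 7.2 pC/N

7.2


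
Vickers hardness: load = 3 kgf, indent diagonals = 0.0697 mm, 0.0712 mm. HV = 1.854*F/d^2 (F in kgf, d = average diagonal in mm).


d_avg = (0.0697+0.0712)/2 = 0.07045 mm
HV = 1.854*3/0.07045^2 = 1121

1121


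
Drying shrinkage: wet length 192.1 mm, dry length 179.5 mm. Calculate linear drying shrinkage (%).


DS = (192.1 - 179.5) / 192.1 * 100 = 6.56%

6.56


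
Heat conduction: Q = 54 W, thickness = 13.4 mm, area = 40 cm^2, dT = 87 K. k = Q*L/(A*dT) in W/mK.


k = 54*13.4/1000/(40/10000*87) = 2.08 W/mK

2.08


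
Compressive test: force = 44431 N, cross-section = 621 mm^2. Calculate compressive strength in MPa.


CS = 44431 / 621 = 71.5 MPa

71.5


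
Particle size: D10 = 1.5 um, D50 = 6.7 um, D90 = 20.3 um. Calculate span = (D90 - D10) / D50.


Span = (20.3 - 1.5) / 6.7 = 18.8 / 6.7 = 2.806

2.806


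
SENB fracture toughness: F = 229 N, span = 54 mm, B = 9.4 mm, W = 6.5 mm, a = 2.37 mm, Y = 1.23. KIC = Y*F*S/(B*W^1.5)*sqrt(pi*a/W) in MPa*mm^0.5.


KIC = 1.23*229*54/(9.4*6.5^1.5)*sqrt(pi*2.37/6.5) = 104.5

104.5


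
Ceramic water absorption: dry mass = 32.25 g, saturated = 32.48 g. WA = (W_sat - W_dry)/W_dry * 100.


WA = (32.48 - 32.25) / 32.25 * 100 = 0.71%

0.71


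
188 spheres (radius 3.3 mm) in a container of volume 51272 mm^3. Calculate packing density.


V_sphere = 4/3*pi*3.3^3 = 150.5326 mm^3
Total V = 188*150.5326 = 28300.1288 mm^3
PD = 28300.1288 / 51272 = 0.552

0.552


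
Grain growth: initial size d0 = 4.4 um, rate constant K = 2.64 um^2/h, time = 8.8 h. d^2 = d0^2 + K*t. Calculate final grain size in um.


d^2 = 4.4^2 + 2.64*8.8 = 42.592
d = sqrt(42.592) = 6.53 um

6.53


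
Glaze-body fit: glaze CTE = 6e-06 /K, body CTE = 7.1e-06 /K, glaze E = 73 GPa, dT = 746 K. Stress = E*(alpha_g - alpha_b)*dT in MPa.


Stress = 73*1000*(6e-06 - 7.1e-06)*746 = -59.9 MPa

-59.9


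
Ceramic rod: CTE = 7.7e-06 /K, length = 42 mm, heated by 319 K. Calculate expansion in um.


dL = 7.7e-06 * 42 * 319 * 1000 = 103.165 um

103.165


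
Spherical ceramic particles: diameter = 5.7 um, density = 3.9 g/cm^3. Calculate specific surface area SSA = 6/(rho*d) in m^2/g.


SSA = 6 / (3.9 * 5.7) = 0.27 m^2/g

0.27


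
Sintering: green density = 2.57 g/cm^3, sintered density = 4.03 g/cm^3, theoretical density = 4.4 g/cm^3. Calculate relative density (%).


Relative = 4.03 / 4.4 * 100 = 91.6%

91.6


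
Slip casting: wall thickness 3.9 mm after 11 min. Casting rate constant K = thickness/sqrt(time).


K = 3.9 / sqrt(11) = 3.9 / 3.3166 = 1.176 mm/min^0.5

1.176


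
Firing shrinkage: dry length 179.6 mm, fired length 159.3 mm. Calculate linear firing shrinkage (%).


FS = (179.6 - 159.3) / 179.6 * 100 = 11.3%

11.3


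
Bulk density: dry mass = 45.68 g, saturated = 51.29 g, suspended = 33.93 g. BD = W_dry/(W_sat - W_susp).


BD = 45.68 / (51.29 - 33.93) = 45.68 / 17.36 = 2.631 g/cm^3

2.631


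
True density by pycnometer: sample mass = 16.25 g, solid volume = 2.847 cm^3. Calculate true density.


TD = 16.25 / 2.847 = 5.708 g/cm^3

5.708


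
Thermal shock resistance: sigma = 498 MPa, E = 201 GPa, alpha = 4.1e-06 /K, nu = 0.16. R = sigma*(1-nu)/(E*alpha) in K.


R = 498*(1-0.16)/(201*1000*4.1e-06) = 508 K

508


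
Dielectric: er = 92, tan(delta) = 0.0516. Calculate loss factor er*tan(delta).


Loss = 92 * 0.0516 = 4.747

4.747


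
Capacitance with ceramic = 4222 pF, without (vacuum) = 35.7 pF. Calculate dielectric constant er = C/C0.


er = 4222 / 35.7 = 118.26

118.26


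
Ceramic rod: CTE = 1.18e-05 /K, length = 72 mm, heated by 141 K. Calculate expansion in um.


dL = 1.18e-05 * 72 * 141 * 1000 = 119.794 um

119.794


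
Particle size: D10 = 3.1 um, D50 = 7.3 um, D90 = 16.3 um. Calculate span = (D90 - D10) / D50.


Span = (16.3 - 3.1) / 7.3 = 13.2 / 7.3 = 1.808

1.808


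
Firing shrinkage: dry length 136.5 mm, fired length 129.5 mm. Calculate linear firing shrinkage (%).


FS = (136.5 - 129.5) / 136.5 * 100 = 5.13%

5.13


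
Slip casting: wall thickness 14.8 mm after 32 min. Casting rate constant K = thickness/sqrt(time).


K = 14.8 / sqrt(32) = 14.8 / 5.6569 = 2.616 mm/min^0.5

2.616


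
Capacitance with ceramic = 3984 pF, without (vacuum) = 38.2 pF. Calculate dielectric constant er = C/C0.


er = 3984 / 38.2 = 104.29

104.29


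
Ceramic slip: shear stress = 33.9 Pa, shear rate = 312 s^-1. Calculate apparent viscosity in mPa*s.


eta = tau/gamma * 1000 = 33.9/312 * 1000 = 108.7 mPa*s

108.7


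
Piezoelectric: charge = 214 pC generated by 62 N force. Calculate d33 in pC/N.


d33 = 214 / 62 = 3.5 pC/N

3.5


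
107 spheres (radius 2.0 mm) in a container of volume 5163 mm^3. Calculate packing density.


V_sphere = 4/3*pi*2.0^3 = 33.5103 mm^3
Total V = 107*33.5103 = 3585.6021 mm^3
PD = 3585.6021 / 5163 = 0.694

0.694


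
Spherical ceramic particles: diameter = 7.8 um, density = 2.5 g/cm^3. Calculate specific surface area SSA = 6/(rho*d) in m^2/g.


SSA = 6 / (2.5 * 7.8) = 0.308 m^2/g

0.308


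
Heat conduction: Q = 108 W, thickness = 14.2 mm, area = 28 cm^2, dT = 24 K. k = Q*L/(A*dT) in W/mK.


k = 108*14.2/1000/(28/10000*24) = 22.82 W/mK

22.82


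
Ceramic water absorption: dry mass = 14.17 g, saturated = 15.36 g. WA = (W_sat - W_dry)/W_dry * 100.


WA = (15.36 - 14.17) / 14.17 * 100 = 8.4%

8.4


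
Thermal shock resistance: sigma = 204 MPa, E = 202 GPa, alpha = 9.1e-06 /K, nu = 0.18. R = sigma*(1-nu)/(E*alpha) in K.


R = 204*(1-0.18)/(202*1000*9.1e-06) = 91 K

91


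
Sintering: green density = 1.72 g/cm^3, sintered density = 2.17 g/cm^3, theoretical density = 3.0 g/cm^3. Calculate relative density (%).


Relative = 2.17 / 3.0 * 100 = 72.3%

72.3


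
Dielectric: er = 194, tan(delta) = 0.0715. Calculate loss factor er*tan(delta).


Loss = 194 * 0.0715 = 13.871

13.871


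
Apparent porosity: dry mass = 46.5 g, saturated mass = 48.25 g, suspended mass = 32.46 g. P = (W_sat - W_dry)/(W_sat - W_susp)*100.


P = (48.25 - 46.5) / (48.25 - 32.46) * 100 = 1.75 / 15.79 * 100 = 11.1%

11.1


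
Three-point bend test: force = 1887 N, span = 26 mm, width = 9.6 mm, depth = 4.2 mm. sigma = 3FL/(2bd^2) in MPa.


sigma = 3*1887*26/(2*9.6*4.2^2) = 434.6 MPa

434.6


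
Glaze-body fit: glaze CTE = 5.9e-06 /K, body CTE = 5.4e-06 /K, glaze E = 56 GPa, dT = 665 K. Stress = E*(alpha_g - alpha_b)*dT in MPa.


Stress = 56*1000*(5.9e-06 - 5.4e-06)*665 = 18.6 MPa

18.6


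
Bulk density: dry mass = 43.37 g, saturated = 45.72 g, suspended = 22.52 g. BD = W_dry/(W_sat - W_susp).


BD = 43.37 / (45.72 - 22.52) = 43.37 / 23.2 = 1.869 g/cm^3

1.869


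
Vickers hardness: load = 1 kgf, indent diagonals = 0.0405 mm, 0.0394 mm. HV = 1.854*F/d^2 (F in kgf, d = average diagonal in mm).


d_avg = (0.0405+0.0394)/2 = 0.03995 mm
HV = 1.854*1/0.03995^2 = 1162

1162


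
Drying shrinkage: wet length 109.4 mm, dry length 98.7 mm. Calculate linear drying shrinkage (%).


DS = (109.4 - 98.7) / 109.4 * 100 = 9.78%

9.78


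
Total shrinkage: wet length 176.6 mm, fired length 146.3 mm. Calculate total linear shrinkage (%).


TS = (176.6 - 146.3) / 176.6 * 100 = 17.16%

17.16


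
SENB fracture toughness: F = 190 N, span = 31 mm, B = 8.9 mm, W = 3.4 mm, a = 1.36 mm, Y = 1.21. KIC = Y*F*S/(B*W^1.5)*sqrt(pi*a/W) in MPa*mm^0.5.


KIC = 1.21*190*31/(8.9*3.4^1.5)*sqrt(pi*1.36/3.4) = 143.18

143.18


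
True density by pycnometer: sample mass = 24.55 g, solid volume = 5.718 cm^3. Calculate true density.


TD = 24.55 / 5.718 = 4.293 g/cm^3

4.293


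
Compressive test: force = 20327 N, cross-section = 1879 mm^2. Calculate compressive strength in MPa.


CS = 20327 / 1879 = 10.8 MPa

10.8


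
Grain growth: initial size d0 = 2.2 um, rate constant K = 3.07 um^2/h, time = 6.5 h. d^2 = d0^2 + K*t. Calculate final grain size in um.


d^2 = 2.2^2 + 3.07*6.5 = 24.795
d = sqrt(24.795) = 4.98 um

4.98


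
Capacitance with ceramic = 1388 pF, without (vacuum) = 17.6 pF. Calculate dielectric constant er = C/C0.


er = 1388 / 17.6 = 78.86

78.86


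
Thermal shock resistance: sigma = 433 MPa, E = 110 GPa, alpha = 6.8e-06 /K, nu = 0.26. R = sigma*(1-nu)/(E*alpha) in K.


R = 433*(1-0.26)/(110*1000*6.8e-06) = 428 K

428


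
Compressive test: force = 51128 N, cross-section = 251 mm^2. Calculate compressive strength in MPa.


CS = 51128 / 251 = 203.7 MPa

203.7


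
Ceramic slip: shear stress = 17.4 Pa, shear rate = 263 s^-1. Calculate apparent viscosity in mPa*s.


eta = tau/gamma * 1000 = 17.4/263 * 1000 = 66.2 mPa*s

66.2


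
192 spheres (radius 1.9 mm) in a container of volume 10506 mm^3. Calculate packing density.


V_sphere = 4/3*pi*1.9^3 = 28.7309 mm^3
Total V = 192*28.7309 = 5516.3328 mm^3
PD = 5516.3328 / 10506 = 0.525

0.525


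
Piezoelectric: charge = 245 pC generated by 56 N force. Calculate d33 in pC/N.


d33 = 245 / 56 = 4.4 pC/N

4.4


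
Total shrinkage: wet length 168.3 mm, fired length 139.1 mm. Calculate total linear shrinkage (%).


TS = (168.3 - 139.1) / 168.3 * 100 = 17.35%

17.35


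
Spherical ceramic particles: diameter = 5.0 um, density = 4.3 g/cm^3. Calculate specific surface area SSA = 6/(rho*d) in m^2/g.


SSA = 6 / (4.3 * 5.0) = 0.279 m^2/g

0.279


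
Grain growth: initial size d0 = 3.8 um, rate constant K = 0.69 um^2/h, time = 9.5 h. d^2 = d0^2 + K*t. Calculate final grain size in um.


d^2 = 3.8^2 + 0.69*9.5 = 20.995
d = sqrt(20.995) = 4.58 um

4.58


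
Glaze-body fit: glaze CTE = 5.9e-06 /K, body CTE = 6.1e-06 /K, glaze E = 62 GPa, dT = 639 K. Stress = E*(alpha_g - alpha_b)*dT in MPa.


Stress = 62*1000*(5.9e-06 - 6.1e-06)*639 = -7.9 MPa

-7.9


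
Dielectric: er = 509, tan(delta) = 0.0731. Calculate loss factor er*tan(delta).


Loss = 509 * 0.0731 = 37.208

37.208


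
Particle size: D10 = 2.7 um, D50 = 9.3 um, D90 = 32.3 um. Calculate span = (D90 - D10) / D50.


Span = (32.3 - 2.7) / 9.3 = 29.6 / 9.3 = 3.183

3.183


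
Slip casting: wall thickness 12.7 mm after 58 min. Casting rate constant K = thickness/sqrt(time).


K = 12.7 / sqrt(58) = 12.7 / 7.6158 = 1.668 mm/min^0.5

1.668


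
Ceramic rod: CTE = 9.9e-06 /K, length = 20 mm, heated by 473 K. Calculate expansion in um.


dL = 9.9e-06 * 20 * 473 * 1000 = 93.654 um

93.654


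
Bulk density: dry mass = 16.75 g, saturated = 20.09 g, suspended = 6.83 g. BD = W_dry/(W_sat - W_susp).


BD = 16.75 / (20.09 - 6.83) = 16.75 / 13.26 = 1.263 g/cm^3

1.263


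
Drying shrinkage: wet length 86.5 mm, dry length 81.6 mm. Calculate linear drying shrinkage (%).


DS = (86.5 - 81.6) / 86.5 * 100 = 5.66%

5.66


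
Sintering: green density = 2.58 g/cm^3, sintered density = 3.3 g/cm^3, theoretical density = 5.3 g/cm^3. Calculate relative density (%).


Relative = 3.3 / 5.3 * 100 = 62.3%

62.3


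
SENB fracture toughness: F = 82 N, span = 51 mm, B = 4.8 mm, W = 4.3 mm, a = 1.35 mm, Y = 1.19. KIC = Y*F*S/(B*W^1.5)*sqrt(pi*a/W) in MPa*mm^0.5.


KIC = 1.19*82*51/(4.8*4.3^1.5)*sqrt(pi*1.35/4.3) = 115.48

115.48


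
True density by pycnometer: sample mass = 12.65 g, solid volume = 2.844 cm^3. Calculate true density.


TD = 12.65 / 2.844 = 4.448 g/cm^3

4.448


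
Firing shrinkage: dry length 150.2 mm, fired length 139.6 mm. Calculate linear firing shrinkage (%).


FS = (150.2 - 139.6) / 150.2 * 100 = 7.06%

7.06


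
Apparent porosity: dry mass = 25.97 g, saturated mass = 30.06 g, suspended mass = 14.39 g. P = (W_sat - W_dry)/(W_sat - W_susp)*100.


P = (30.06 - 25.97) / (30.06 - 14.39) * 100 = 4.09 / 15.67 * 100 = 26.1%

26.1


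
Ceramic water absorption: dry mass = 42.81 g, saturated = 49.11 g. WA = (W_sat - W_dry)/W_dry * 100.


WA = (49.11 - 42.81) / 42.81 * 100 = 14.72%

14.72


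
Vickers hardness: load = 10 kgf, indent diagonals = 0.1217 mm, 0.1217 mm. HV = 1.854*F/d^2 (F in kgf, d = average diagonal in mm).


d_avg = (0.1217+0.1217)/2 = 0.1217 mm
HV = 1.854*10/0.1217^2 = 1252

1252


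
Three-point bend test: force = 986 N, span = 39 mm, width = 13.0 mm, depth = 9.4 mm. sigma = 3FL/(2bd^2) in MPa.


sigma = 3*986*39/(2*13.0*9.4^2) = 50.2 MPa

50.2


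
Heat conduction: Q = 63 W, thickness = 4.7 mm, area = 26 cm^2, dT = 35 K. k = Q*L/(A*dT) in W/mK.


k = 63*4.7/1000/(26/10000*35) = 3.25 W/mK

3.25


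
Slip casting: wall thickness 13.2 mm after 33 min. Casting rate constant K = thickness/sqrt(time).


K = 13.2 / sqrt(33) = 13.2 / 5.7446 = 2.298 mm/min^0.5

2.298


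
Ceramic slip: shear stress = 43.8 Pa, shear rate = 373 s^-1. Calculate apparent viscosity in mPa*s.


eta = tau/gamma * 1000 = 43.8/373 * 1000 = 117.4 mPa*s

117.4


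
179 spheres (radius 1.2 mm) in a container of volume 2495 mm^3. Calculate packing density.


V_sphere = 4/3*pi*1.2^3 = 7.2382 mm^3
Total V = 179*7.2382 = 1295.6378 mm^3
PD = 1295.6378 / 2495 = 0.519

0.519


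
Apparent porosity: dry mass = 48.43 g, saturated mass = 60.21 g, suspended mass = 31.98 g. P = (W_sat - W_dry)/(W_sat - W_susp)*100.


P = (60.21 - 48.43) / (60.21 - 31.98) * 100 = 11.78 / 28.23 * 100 = 41.7%

41.7


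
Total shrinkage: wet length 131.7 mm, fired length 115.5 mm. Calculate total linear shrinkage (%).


TS = (131.7 - 115.5) / 131.7 * 100 = 12.3%

12.3


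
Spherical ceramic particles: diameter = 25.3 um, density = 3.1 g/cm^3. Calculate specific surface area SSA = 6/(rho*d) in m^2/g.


SSA = 6 / (3.1 * 25.3) = 0.077 m^2/g

0.077


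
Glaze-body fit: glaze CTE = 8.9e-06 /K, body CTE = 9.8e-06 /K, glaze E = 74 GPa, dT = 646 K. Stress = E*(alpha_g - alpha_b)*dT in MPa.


Stress = 74*1000*(8.9e-06 - 9.8e-06)*646 = -43.0 MPa

-43.0


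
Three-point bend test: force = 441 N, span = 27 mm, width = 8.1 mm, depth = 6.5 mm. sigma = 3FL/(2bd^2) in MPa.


sigma = 3*441*27/(2*8.1*6.5^2) = 52.2 MPa

52.2


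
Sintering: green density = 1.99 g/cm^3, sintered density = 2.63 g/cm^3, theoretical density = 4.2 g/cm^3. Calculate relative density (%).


Relative = 2.63 / 4.2 * 100 = 62.6%

62.6


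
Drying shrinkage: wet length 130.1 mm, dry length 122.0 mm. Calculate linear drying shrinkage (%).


DS = (130.1 - 122.0) / 130.1 * 100 = 6.23%

6.23


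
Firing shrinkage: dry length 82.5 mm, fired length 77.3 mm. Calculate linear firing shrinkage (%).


FS = (82.5 - 77.3) / 82.5 * 100 = 6.3%

6.3


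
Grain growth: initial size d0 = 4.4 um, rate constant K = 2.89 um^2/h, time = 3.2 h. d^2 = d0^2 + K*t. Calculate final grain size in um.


d^2 = 4.4^2 + 2.89*3.2 = 28.608
d = sqrt(28.608) = 5.35 um

5.35


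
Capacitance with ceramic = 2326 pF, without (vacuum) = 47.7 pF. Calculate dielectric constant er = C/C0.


er = 2326 / 47.7 = 48.76

48.76


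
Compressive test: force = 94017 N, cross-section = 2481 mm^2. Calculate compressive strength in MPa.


CS = 94017 / 2481 = 37.9 MPa

37.9


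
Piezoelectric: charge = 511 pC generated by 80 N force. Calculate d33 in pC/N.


d33 = 511 / 80 = 6.4 pC/N

6.4


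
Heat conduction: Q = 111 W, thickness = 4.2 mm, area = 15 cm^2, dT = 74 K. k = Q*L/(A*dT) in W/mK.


k = 111*4.2/1000/(15/10000*74) = 4.2 W/mK

4.2


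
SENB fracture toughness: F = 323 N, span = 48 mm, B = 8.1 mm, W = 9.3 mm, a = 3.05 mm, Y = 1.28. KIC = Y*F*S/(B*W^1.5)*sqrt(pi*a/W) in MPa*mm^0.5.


KIC = 1.28*323*48/(8.1*9.3^1.5)*sqrt(pi*3.05/9.3) = 87.69

87.69


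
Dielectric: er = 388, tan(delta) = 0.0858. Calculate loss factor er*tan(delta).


Loss = 388 * 0.0858 = 33.29

33.29


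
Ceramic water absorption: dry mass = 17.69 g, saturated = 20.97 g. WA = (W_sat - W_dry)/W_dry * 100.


WA = (20.97 - 17.69) / 17.69 * 100 = 18.54%

18.54


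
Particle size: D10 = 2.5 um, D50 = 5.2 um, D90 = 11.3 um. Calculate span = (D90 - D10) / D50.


Span = (11.3 - 2.5) / 5.2 = 8.8 / 5.2 = 1.692

1.692


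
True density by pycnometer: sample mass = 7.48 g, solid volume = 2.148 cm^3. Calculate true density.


TD = 7.48 / 2.148 = 3.482 g/cm^3

3.482


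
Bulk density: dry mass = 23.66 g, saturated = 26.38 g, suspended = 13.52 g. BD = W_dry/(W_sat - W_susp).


BD = 23.66 / (26.38 - 13.52) = 23.66 / 12.86 = 1.84 g/cm^3

1.84


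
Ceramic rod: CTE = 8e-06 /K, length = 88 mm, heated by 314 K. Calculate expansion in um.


dL = 8e-06 * 88 * 314 * 1000 = 221.056 um

221.056


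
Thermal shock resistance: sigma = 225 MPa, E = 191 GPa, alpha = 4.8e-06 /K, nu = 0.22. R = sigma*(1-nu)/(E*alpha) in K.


R = 225*(1-0.22)/(191*1000*4.8e-06) = 191 K

191


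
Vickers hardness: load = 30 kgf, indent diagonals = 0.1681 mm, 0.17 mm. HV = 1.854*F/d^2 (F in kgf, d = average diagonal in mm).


d_avg = (0.1681+0.17)/2 = 0.16905 mm
HV = 1.854*30/0.16905^2 = 1946

1946


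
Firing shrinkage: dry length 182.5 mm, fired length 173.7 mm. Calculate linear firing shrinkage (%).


FS = (182.5 - 173.7) / 182.5 * 100 = 4.82%

4.82


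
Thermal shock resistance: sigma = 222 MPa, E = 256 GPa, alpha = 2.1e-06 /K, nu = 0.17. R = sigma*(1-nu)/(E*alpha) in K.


R = 222*(1-0.17)/(256*1000*2.1e-06) = 343 K

343


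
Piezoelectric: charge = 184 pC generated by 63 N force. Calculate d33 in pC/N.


d33 = 184 / 63 = 2.9 pC/N

2.9


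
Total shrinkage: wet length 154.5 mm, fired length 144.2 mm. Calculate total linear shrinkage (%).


TS = (154.5 - 144.2) / 154.5 * 100 = 6.67%

6.67


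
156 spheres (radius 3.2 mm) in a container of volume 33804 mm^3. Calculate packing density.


V_sphere = 4/3*pi*3.2^3 = 137.2583 mm^3
Total V = 156*137.2583 = 21412.2948 mm^3
PD = 21412.2948 / 33804 = 0.633

0.633


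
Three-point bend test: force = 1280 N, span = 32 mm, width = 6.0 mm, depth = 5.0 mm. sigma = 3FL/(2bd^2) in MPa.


sigma = 3*1280*32/(2*6.0*5.0^2) = 409.6 MPa

409.6


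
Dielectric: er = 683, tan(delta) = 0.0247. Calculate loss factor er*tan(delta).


Loss = 683 * 0.0247 = 16.87

16.87


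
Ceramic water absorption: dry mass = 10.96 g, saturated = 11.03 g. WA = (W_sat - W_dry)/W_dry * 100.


WA = (11.03 - 10.96) / 10.96 * 100 = 0.64%

0.64


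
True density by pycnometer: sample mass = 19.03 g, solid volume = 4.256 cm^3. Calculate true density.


TD = 19.03 / 4.256 = 4.471 g/cm^3

4.471


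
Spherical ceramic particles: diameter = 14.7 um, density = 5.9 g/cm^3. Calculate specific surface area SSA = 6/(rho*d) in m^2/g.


SSA = 6 / (5.9 * 14.7) = 0.069 m^2/g

0.069


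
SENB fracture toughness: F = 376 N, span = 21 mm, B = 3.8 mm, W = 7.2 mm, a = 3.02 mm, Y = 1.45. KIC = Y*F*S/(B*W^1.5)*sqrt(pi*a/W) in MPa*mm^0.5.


KIC = 1.45*376*21/(3.8*7.2^1.5)*sqrt(pi*3.02/7.2) = 179.02

179.02


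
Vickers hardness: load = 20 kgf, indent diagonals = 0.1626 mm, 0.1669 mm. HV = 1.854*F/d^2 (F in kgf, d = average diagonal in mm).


d_avg = (0.1626+0.1669)/2 = 0.16475 mm
HV = 1.854*20/0.16475^2 = 1366

1366


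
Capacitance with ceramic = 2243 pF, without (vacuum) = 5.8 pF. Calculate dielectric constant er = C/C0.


er = 2243 / 5.8 = 386.72

386.72


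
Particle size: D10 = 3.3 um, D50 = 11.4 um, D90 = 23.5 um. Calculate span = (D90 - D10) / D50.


Span = (23.5 - 3.3) / 11.4 = 20.2 / 11.4 = 1.772

1.772


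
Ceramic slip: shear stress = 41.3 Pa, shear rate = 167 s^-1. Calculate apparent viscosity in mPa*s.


eta = tau/gamma * 1000 = 41.3/167 * 1000 = 247.3 mPa*s

247.3


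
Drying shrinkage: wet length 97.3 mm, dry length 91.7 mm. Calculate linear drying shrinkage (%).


DS = (97.3 - 91.7) / 97.3 * 100 = 5.76%

5.76


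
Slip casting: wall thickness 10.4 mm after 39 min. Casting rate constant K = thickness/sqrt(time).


K = 10.4 / sqrt(39) = 10.4 / 6.245 = 1.665 mm/min^0.5

1.665


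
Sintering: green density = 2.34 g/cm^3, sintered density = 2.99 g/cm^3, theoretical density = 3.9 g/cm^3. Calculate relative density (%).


Relative = 2.99 / 3.9 * 100 = 76.7%

76.7


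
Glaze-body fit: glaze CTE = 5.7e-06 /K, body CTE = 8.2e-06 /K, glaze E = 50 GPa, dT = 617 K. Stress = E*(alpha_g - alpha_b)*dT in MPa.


Stress = 50*1000*(5.7e-06 - 8.2e-06)*617 = -77.1 MPa

-77.1


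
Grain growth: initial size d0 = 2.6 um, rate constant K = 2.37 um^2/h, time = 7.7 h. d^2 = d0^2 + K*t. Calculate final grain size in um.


d^2 = 2.6^2 + 2.37*7.7 = 25.009
d = sqrt(25.009) = 5.0 um

5.0


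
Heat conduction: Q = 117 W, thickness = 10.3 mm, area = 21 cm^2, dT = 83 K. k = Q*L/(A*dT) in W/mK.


k = 117*10.3/1000/(21/10000*83) = 6.91 W/mK

6.91


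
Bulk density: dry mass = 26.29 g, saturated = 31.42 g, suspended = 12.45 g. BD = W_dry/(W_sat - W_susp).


BD = 26.29 / (31.42 - 12.45) = 26.29 / 18.97 = 1.386 g/cm^3

1.386


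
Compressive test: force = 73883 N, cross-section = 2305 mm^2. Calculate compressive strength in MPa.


CS = 73883 / 2305 = 32.1 MPa

32.1


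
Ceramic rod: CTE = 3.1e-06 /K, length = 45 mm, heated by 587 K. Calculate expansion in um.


dL = 3.1e-06 * 45 * 587 * 1000 = 81.887 um

81.887


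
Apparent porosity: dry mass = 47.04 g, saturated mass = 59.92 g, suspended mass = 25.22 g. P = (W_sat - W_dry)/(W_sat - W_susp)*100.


P = (59.92 - 47.04) / (59.92 - 25.22) * 100 = 12.88 / 34.7 * 100 = 37.1%

37.1


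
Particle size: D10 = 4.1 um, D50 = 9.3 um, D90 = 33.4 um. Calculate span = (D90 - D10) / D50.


Span = (33.4 - 4.1) / 9.3 = 29.3 / 9.3 = 3.151

3.151


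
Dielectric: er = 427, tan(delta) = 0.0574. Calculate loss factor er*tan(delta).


Loss = 427 * 0.0574 = 24.51

24.51


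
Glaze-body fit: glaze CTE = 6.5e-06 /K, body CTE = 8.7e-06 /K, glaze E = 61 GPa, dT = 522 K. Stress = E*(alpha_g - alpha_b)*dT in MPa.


Stress = 61*1000*(6.5e-06 - 8.7e-06)*522 = -70.1 MPa

-70.1


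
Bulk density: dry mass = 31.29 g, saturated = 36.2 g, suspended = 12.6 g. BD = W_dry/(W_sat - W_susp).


BD = 31.29 / (36.2 - 12.6) = 31.29 / 23.6 = 1.326 g/cm^3

1.326


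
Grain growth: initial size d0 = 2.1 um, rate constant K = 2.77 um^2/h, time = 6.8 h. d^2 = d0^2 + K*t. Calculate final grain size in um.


d^2 = 2.1^2 + 2.77*6.8 = 23.246
d = sqrt(23.246) = 4.82 um

4.82


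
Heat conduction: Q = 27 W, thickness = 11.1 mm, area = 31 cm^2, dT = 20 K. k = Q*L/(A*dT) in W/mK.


k = 27*11.1/1000/(31/10000*20) = 4.83 W/mK

4.83


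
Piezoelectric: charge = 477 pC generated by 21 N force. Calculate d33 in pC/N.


d33 = 477 / 21 = 22.7 pC/N

22.7


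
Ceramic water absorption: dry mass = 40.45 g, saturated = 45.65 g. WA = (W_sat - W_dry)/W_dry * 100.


WA = (45.65 - 40.45) / 40.45 * 100 = 12.86%

12.86


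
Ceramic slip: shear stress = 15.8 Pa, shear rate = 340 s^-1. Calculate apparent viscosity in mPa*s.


eta = tau/gamma * 1000 = 15.8/340 * 1000 = 46.5 mPa*s

46.5


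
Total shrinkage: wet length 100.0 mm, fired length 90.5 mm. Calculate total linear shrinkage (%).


TS = (100.0 - 90.5) / 100.0 * 100 = 9.5%

9.5


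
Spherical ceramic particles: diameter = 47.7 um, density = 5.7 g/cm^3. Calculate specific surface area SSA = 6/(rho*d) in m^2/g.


SSA = 6 / (5.7 * 47.7) = 0.022 m^2/g

0.022


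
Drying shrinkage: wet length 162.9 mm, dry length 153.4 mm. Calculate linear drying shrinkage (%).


DS = (162.9 - 153.4) / 162.9 * 100 = 5.83%

5.83


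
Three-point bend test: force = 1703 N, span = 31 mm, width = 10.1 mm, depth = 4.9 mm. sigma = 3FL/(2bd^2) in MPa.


sigma = 3*1703*31/(2*10.1*4.9^2) = 326.6 MPa

326.6


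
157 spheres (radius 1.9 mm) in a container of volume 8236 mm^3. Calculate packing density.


V_sphere = 4/3*pi*1.9^3 = 28.7309 mm^3
Total V = 157*28.7309 = 4510.7513 mm^3
PD = 4510.7513 / 8236 = 0.548

0.548


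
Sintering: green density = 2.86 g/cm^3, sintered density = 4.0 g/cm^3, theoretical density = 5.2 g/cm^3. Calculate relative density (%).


Relative = 4.0 / 5.2 * 100 = 76.9%

76.9


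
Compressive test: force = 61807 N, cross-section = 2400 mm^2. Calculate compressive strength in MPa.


CS = 61807 / 2400 = 25.8 MPa

25.8


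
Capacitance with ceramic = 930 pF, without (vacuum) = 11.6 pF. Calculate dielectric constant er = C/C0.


er = 930 / 11.6 = 80.17

80.17


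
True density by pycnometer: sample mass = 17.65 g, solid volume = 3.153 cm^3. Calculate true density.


TD = 17.65 / 3.153 = 5.598 g/cm^3

5.598


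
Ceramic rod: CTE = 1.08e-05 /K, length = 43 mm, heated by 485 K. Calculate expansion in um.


dL = 1.08e-05 * 43 * 485 * 1000 = 225.234 um

225.234


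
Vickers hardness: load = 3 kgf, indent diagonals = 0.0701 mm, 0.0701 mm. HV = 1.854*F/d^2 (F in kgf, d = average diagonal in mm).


d_avg = (0.0701+0.0701)/2 = 0.0701 mm
HV = 1.854*3/0.0701^2 = 1132

1132


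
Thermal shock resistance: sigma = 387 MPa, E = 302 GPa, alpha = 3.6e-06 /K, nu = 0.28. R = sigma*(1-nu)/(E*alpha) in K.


R = 387*(1-0.28)/(302*1000*3.6e-06) = 256 K

256


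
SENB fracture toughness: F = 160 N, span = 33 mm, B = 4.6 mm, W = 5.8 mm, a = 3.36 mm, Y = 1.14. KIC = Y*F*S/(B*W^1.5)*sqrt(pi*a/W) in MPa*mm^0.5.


KIC = 1.14*160*33/(4.6*5.8^1.5)*sqrt(pi*3.36/5.8) = 126.38

126.38


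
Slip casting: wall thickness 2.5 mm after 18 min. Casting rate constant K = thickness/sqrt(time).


K = 2.5 / sqrt(18) = 2.5 / 4.2426 = 0.589 mm/min^0.5

0.589


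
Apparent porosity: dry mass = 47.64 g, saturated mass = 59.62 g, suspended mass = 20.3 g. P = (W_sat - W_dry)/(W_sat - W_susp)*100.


P = (59.62 - 47.64) / (59.62 - 20.3) * 100 = 11.98 / 39.32 * 100 = 30.5%

30.5


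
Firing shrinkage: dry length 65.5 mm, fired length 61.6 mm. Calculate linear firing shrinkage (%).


FS = (65.5 - 61.6) / 65.5 * 100 = 5.95%

5.95


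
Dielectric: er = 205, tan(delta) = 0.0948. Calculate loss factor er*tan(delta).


Loss = 205 * 0.0948 = 19.434

19.434


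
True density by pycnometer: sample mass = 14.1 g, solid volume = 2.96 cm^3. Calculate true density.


TD = 14.1 / 2.96 = 4.764 g/cm^3

4.764


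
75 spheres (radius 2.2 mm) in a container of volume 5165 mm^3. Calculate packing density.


V_sphere = 4/3*pi*2.2^3 = 44.6022 mm^3
Total V = 75*44.6022 = 3345.165 mm^3
PD = 3345.165 / 5165 = 0.648

0.648


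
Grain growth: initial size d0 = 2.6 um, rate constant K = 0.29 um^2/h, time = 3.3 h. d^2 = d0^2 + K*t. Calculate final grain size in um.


d^2 = 2.6^2 + 0.29*3.3 = 7.717
d = sqrt(7.717) = 2.78 um

2.78


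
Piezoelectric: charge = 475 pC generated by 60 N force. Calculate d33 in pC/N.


d33 = 475 / 60 = 7.9 pC/N

7.9


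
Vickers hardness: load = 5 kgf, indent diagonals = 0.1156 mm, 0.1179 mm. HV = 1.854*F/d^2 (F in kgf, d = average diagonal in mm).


d_avg = (0.1156+0.1179)/2 = 0.11675 mm
HV = 1.854*5/0.11675^2 = 680

680


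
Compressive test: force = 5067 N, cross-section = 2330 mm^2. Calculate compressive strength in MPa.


CS = 5067 / 2330 = 2.2 MPa

2.2


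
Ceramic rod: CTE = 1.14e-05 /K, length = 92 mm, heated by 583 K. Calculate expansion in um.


dL = 1.14e-05 * 92 * 583 * 1000 = 611.45 um

611.45


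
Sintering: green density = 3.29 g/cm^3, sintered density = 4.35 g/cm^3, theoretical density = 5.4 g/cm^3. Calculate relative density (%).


Relative = 4.35 / 5.4 * 100 = 80.6%

80.6


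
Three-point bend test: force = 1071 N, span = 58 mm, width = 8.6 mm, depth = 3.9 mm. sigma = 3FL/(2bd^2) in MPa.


sigma = 3*1071*58/(2*8.6*3.9^2) = 712.3 MPa

712.3


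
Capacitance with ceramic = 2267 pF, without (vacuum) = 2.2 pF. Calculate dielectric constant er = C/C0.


er = 2267 / 2.2 = 1030.45

1030.45


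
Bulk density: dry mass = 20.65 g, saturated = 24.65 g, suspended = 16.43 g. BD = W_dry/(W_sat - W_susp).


BD = 20.65 / (24.65 - 16.43) = 20.65 / 8.22 = 2.512 g/cm^3

2.512


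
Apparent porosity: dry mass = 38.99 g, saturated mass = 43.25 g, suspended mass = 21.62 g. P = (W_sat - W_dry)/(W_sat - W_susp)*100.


P = (43.25 - 38.99) / (43.25 - 21.62) * 100 = 4.26 / 21.63 * 100 = 19.7%

19.7


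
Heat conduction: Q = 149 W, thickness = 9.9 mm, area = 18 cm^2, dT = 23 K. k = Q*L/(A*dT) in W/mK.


k = 149*9.9/1000/(18/10000*23) = 35.63 W/mK

35.63


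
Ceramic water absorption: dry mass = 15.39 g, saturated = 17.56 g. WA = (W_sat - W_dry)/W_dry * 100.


WA = (17.56 - 15.39) / 15.39 * 100 = 14.1%

14.1


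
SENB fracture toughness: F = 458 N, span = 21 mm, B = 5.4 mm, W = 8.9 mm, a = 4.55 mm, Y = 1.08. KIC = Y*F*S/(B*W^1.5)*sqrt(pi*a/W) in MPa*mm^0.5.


KIC = 1.08*458*21/(5.4*8.9^1.5)*sqrt(pi*4.55/8.9) = 91.82

91.82


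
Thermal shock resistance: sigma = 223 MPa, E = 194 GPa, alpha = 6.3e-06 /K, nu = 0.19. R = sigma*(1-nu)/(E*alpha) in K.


R = 223*(1-0.19)/(194*1000*6.3e-06) = 148 K

148


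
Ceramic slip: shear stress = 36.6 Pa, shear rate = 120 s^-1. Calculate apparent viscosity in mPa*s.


eta = tau/gamma * 1000 = 36.6/120 * 1000 = 305.0 mPa*s

305.0


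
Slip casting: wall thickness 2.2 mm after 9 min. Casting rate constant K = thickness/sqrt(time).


K = 2.2 / sqrt(9) = 2.2 / 3.0 = 0.733 mm/min^0.5

0.733


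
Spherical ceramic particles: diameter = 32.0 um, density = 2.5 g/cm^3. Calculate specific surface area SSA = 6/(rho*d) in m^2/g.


SSA = 6 / (2.5 * 32.0) = 0.075 m^2/g

0.075


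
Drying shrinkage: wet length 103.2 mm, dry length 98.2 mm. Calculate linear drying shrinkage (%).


DS = (103.2 - 98.2) / 103.2 * 100 = 4.84%

4.84


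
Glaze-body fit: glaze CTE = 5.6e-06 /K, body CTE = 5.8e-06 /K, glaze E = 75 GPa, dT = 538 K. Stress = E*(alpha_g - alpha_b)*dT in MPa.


Stress = 75*1000*(5.6e-06 - 5.8e-06)*538 = -8.1 MPa

-8.1


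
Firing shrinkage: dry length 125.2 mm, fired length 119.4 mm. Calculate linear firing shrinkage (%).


FS = (125.2 - 119.4) / 125.2 * 100 = 4.63%

4.63


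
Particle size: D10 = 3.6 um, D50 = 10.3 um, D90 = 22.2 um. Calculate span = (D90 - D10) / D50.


Span = (22.2 - 3.6) / 10.3 = 18.6 / 10.3 = 1.806

1.806


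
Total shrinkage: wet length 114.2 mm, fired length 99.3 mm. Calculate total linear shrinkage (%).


TS = (114.2 - 99.3) / 114.2 * 100 = 13.05%

13.05


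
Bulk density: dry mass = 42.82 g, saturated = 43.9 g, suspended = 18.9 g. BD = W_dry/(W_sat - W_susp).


BD = 42.82 / (43.9 - 18.9) = 42.82 / 25.0 = 1.713 g/cm^3

1.713


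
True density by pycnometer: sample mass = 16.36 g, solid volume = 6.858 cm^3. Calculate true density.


TD = 16.36 / 6.858 = 2.386 g/cm^3

2.386


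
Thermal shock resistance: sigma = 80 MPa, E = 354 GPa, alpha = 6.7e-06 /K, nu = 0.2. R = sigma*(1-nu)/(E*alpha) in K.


R = 80*(1-0.2)/(354*1000*6.7e-06) = 27 K

27


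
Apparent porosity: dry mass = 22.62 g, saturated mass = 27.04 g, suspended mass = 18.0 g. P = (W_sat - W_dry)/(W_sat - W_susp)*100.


P = (27.04 - 22.62) / (27.04 - 18.0) * 100 = 4.42 / 9.04 * 100 = 48.9%

48.9


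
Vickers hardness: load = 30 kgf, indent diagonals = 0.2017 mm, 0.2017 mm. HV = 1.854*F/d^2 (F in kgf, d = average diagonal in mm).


d_avg = (0.2017+0.2017)/2 = 0.2017 mm
HV = 1.854*30/0.2017^2 = 1367

1367


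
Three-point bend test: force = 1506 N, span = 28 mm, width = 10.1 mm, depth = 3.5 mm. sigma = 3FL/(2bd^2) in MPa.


sigma = 3*1506*28/(2*10.1*3.5^2) = 511.2 MPa

511.2


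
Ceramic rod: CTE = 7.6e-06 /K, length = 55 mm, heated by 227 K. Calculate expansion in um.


dL = 7.6e-06 * 55 * 227 * 1000 = 94.886 um

94.886


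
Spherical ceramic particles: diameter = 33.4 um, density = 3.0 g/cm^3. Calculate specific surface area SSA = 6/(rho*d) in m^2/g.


SSA = 6 / (3.0 * 33.4) = 0.06 m^2/g

0.06


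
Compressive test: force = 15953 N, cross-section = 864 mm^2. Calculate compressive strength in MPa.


CS = 15953 / 864 = 18.5 MPa

18.5


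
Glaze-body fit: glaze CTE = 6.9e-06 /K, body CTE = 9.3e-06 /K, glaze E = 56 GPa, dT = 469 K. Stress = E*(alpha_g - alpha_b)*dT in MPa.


Stress = 56*1000*(6.9e-06 - 9.3e-06)*469 = -63.0 MPa

-63.0


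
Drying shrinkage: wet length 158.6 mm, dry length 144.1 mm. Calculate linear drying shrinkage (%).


DS = (158.6 - 144.1) / 158.6 * 100 = 9.14%

9.14


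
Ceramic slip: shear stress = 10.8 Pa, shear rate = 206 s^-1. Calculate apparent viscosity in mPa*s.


eta = tau/gamma * 1000 = 10.8/206 * 1000 = 52.4 mPa*s

52.4


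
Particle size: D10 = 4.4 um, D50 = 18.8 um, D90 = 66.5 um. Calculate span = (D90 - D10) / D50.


Span = (66.5 - 4.4) / 18.8 = 62.1 / 18.8 = 3.303

3.303


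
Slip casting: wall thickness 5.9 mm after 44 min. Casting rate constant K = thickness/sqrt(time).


K = 5.9 / sqrt(44) = 5.9 / 6.6332 = 0.889 mm/min^0.5

0.889


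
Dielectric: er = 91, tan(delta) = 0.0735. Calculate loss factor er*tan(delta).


Loss = 91 * 0.0735 = 6.689

6.689


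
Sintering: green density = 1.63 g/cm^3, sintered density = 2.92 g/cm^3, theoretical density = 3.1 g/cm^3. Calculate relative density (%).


Relative = 2.92 / 3.1 * 100 = 94.2%

94.2


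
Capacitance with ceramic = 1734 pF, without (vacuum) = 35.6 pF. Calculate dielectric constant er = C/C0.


er = 1734 / 35.6 = 48.71

48.71


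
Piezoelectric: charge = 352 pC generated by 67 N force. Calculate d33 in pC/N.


d33 = 352 / 67 = 5.3 pC/N

5.3


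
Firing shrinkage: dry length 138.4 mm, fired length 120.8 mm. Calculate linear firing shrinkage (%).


FS = (138.4 - 120.8) / 138.4 * 100 = 12.72%

12.72


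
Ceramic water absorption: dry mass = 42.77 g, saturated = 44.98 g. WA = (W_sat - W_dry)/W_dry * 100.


WA = (44.98 - 42.77) / 42.77 * 100 = 5.17%

5.17


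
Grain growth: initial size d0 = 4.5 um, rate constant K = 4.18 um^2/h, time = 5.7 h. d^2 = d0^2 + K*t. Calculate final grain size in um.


d^2 = 4.5^2 + 4.18*5.7 = 44.076
d = sqrt(44.076) = 6.64 um

6.64


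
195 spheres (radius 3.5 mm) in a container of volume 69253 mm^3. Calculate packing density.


V_sphere = 4/3*pi*3.5^3 = 179.5944 mm^3
Total V = 195*179.5944 = 35020.908 mm^3
PD = 35020.908 / 69253 = 0.506

0.506


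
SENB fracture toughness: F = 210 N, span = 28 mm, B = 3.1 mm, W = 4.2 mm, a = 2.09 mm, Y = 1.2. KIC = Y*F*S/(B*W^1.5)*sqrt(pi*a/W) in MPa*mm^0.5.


KIC = 1.2*210*28/(3.1*4.2^1.5)*sqrt(pi*2.09/4.2) = 330.63

330.63


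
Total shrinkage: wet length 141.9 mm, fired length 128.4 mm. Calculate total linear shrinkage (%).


TS = (141.9 - 128.4) / 141.9 * 100 = 9.51%

9.51


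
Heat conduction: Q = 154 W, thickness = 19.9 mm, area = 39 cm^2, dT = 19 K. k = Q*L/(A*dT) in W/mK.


k = 154*19.9/1000/(39/10000*19) = 41.36 W/mK

41.36


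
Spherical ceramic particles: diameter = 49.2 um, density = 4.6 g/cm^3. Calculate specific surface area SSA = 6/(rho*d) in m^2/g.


SSA = 6 / (4.6 * 49.2) = 0.027 m^2/g

0.027


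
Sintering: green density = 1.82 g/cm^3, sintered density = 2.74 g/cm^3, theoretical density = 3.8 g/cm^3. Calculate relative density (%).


Relative = 2.74 / 3.8 * 100 = 72.1%

72.1


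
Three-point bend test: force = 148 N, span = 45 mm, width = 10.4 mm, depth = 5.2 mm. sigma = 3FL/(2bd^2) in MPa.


sigma = 3*148*45/(2*10.4*5.2^2) = 35.5 MPa

35.5


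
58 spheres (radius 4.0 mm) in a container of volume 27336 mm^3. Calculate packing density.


V_sphere = 4/3*pi*4.0^3 = 268.0826 mm^3
Total V = 58*268.0826 = 15548.7908 mm^3
PD = 15548.7908 / 27336 = 0.569

0.569


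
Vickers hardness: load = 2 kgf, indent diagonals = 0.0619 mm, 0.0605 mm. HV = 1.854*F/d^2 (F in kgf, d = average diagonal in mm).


d_avg = (0.0619+0.0605)/2 = 0.0612 mm
HV = 1.854*2/0.0612^2 = 990

990


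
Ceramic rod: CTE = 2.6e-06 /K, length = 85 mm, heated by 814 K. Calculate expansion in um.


dL = 2.6e-06 * 85 * 814 * 1000 = 179.894 um

179.894


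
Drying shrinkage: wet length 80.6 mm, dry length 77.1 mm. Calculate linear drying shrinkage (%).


DS = (80.6 - 77.1) / 80.6 * 100 = 4.34%

4.34


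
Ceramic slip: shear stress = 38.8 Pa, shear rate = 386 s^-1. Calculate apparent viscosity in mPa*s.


eta = tau/gamma * 1000 = 38.8/386 * 1000 = 100.5 mPa*s

100.5


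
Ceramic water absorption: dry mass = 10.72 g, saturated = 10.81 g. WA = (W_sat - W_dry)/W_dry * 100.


WA = (10.81 - 10.72) / 10.72 * 100 = 0.84%

0.84


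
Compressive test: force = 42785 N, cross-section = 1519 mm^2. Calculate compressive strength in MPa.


CS = 42785 / 1519 = 28.2 MPa

28.2


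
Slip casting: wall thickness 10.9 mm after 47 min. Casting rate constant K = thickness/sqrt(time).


K = 10.9 / sqrt(47) = 10.9 / 6.8557 = 1.59 mm/min^0.5

1.59


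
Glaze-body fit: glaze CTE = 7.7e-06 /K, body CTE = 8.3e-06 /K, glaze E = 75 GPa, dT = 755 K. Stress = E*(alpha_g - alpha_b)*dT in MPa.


Stress = 75*1000*(7.7e-06 - 8.3e-06)*755 = -34.0 MPa

-34.0


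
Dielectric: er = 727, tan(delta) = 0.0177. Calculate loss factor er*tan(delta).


Loss = 727 * 0.0177 = 12.868

12.868


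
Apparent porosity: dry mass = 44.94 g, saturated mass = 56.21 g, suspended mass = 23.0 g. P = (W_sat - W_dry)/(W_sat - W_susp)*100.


P = (56.21 - 44.94) / (56.21 - 23.0) * 100 = 11.27 / 33.21 * 100 = 33.9%

33.9


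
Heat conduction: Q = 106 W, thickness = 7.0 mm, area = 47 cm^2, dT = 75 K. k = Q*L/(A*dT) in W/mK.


k = 106*7.0/1000/(47/10000*75) = 2.1 W/mK

2.1


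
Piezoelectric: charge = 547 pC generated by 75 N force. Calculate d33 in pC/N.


d33 = 547 / 75 = 7.3 pC/N

7.3


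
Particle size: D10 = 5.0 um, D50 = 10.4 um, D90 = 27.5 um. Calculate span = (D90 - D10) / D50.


Span = (27.5 - 5.0) / 10.4 = 22.5 / 10.4 = 2.163

2.163


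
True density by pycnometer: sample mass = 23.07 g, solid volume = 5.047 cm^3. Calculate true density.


TD = 23.07 / 5.047 = 4.571 g/cm^3

4.571


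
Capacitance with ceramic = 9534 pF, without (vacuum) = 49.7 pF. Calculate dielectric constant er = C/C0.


er = 9534 / 49.7 = 191.83

191.83


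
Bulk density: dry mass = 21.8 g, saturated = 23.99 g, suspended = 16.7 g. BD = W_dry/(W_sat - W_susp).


BD = 21.8 / (23.99 - 16.7) = 21.8 / 7.29 = 2.99 g/cm^3

2.99


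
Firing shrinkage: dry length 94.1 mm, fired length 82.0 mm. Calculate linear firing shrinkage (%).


FS = (94.1 - 82.0) / 94.1 * 100 = 12.86%

12.86


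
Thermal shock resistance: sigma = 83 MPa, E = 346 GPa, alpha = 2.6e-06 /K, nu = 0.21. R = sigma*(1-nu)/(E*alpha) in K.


R = 83*(1-0.21)/(346*1000*2.6e-06) = 73 K

73


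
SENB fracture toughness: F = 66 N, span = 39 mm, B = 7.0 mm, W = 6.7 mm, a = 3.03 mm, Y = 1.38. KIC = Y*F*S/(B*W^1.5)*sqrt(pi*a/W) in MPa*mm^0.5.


KIC = 1.38*66*39/(7.0*6.7^1.5)*sqrt(pi*3.03/6.7) = 34.88

34.88


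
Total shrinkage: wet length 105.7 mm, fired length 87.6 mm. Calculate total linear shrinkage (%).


TS = (105.7 - 87.6) / 105.7 * 100 = 17.12%

17.12
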